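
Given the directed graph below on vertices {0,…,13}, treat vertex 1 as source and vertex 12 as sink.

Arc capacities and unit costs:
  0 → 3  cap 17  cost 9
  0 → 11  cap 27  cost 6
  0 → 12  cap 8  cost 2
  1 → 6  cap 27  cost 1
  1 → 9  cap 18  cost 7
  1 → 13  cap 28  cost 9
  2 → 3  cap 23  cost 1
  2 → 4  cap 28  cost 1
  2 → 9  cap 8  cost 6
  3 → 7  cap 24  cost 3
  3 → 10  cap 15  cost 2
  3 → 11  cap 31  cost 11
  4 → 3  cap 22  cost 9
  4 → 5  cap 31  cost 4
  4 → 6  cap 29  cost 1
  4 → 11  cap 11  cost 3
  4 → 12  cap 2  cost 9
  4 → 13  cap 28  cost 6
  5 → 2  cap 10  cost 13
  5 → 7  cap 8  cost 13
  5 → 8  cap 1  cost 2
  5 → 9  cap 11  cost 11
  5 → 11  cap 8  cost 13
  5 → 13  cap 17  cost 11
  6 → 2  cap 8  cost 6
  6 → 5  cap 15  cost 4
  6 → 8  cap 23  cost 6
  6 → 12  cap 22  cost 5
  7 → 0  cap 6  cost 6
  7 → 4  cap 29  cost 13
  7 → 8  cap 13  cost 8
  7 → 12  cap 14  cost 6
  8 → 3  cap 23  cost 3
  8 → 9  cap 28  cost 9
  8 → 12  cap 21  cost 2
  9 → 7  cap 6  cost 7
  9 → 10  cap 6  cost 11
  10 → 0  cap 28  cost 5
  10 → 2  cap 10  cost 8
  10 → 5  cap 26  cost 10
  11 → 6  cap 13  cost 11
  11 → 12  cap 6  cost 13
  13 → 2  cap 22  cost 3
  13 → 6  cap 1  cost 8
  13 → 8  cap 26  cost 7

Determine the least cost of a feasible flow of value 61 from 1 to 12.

Minimum cost for 61 units: 849

shortest-cost path #1: 1→6→12 push 22 @ unit cost 6 (adds 132)
shortest-cost path #2: 1→6→8→12 push 5 @ unit cost 9 (adds 45)
shortest-cost path #3: 1→13→8→12 push 16 @ unit cost 18 (adds 288)
shortest-cost path #4: 1→9→7→12 push 6 @ unit cost 20 (adds 120)
shortest-cost path #5: 1→13→2→4→12 push 2 @ unit cost 22 (adds 44)
shortest-cost path #6: 1→13→2→3→7→12 push 8 @ unit cost 22 (adds 176)
shortest-cost path #7: 1→13→2→3→10→0→12 push 2 @ unit cost 22 (adds 44)
total cost = 849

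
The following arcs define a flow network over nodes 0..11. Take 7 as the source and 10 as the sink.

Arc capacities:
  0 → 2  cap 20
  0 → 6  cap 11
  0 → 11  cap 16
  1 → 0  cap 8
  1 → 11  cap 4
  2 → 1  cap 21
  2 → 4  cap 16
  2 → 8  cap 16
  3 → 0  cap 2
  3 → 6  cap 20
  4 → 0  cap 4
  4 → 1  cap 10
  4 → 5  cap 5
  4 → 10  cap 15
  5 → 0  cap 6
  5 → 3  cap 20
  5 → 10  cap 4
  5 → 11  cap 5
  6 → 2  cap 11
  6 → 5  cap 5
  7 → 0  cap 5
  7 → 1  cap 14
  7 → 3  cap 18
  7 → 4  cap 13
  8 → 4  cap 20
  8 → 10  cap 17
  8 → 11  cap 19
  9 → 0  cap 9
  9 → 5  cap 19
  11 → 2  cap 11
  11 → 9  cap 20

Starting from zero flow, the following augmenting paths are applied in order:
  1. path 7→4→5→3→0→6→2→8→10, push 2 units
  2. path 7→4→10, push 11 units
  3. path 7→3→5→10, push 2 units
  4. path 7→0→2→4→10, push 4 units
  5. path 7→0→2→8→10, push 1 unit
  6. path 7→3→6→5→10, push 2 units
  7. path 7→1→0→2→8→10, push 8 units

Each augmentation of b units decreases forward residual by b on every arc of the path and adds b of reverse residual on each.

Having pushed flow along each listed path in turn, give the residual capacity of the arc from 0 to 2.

Residual capacity of (0,2): 7

after path 1 (7→4→5→3→0→6→2→8→10, push 2): res(0,2)=20
after path 2 (7→4→10, push 11): res(0,2)=20
after path 3 (7→3→5→10, push 2): res(0,2)=20
after path 4 (7→0→2→4→10, push 4): res(0,2)=16
after path 5 (7→0→2→8→10, push 1): res(0,2)=15
after path 6 (7→3→6→5→10, push 2): res(0,2)=15
after path 7 (7→1→0→2→8→10, push 8): res(0,2)=7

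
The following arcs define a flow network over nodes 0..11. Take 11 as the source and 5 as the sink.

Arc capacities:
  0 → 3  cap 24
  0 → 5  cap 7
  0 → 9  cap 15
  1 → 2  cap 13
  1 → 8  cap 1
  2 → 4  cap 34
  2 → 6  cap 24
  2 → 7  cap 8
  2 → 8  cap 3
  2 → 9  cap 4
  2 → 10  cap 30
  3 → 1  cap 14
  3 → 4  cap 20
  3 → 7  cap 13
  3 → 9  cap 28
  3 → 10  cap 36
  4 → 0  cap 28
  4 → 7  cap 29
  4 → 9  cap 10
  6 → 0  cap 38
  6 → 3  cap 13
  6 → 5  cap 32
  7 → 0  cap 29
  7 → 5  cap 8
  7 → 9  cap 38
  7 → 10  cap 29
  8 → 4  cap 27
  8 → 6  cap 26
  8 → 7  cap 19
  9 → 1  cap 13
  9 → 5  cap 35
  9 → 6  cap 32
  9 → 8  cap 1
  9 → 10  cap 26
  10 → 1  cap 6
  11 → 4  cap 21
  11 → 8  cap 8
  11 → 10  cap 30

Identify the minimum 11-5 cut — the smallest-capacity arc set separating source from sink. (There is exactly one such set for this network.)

augment #1: 11→4→0→5 push 7
augment #2: 11→4→7→5 push 8
augment #3: 11→4→9→5 push 6
augment #4: 11→8→6→5 push 8
augment #5: 11→10→1→2→6→5 push 6
max flow = 35; residual-reachable set from 11 gives S-side
cut edges (S→T): {(10,1), (11,4), (11,8)} total cap 35

Min-cut arcs: {(10,1), (11,4), (11,8)} (total capacity 35)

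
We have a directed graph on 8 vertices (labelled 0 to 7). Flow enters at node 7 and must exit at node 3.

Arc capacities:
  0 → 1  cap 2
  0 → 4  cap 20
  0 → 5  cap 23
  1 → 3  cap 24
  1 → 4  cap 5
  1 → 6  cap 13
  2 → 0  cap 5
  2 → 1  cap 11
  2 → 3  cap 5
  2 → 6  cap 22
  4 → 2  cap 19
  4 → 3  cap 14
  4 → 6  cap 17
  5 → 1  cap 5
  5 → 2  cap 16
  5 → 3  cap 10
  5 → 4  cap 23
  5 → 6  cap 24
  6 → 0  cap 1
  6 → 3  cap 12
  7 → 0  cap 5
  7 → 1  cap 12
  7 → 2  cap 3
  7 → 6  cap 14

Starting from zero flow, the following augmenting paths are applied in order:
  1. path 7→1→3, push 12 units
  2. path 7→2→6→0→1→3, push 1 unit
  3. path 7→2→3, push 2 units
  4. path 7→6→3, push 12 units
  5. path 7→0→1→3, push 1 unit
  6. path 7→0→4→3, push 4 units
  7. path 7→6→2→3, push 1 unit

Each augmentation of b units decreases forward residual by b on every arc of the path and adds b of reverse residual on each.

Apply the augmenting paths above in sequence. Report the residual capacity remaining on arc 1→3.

Residual capacity of (1,3): 10

after path 1 (7→1→3, push 12): res(1,3)=12
after path 2 (7→2→6→0→1→3, push 1): res(1,3)=11
after path 3 (7→2→3, push 2): res(1,3)=11
after path 4 (7→6→3, push 12): res(1,3)=11
after path 5 (7→0→1→3, push 1): res(1,3)=10
after path 6 (7→0→4→3, push 4): res(1,3)=10
after path 7 (7→6→2→3, push 1): res(1,3)=10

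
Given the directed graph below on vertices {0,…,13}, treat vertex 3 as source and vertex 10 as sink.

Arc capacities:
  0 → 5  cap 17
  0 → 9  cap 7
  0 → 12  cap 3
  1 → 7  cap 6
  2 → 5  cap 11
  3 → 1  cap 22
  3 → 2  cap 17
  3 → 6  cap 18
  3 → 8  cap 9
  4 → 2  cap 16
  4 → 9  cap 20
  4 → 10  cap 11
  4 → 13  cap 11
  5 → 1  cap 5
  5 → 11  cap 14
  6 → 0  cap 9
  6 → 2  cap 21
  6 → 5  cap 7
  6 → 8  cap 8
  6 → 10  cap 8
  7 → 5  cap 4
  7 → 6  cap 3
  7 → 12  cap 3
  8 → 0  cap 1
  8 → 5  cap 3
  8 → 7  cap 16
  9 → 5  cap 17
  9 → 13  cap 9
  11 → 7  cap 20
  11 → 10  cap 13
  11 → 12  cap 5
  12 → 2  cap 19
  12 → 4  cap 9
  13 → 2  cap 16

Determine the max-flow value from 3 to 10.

Maximum flow value: 28

augment #1: 3→6→10 bottleneck 8, total now 8
augment #2: 3→2→5→11→10 bottleneck 11, total now 19
augment #3: 3→6→5→11→10 bottleneck 2, total now 21
augment #4: 3→1→7→12→4→10 bottleneck 3, total now 24
augment #5: 3→6→0→12→4→10 bottleneck 3, total now 27
augment #6: 3→6→5→11→12→4→10 bottleneck 1, total now 28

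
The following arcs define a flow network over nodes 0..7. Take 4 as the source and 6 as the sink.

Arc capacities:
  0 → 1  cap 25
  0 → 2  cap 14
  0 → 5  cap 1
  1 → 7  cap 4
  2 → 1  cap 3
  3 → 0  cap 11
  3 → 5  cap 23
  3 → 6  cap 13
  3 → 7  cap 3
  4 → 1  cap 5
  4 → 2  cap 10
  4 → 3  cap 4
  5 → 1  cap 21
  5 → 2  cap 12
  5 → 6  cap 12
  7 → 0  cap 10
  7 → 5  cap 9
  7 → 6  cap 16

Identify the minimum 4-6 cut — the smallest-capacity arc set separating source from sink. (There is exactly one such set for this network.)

augment #1: 4→3→6 push 4
augment #2: 4→1→7→6 push 4
max flow = 8; residual-reachable set from 4 gives S-side
cut edges (S→T): {(1,7), (4,3)} total cap 8

Min-cut arcs: {(1,7), (4,3)} (total capacity 8)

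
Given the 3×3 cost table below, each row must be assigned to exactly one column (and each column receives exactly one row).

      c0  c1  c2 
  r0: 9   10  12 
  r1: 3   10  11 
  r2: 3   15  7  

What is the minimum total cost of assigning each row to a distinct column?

optimal assignment: row0→col1 (cost 10), row1→col0 (cost 3), row2→col2 (cost 7)
total = 10 + 3 + 7 = 20

Minimum assignment cost: 20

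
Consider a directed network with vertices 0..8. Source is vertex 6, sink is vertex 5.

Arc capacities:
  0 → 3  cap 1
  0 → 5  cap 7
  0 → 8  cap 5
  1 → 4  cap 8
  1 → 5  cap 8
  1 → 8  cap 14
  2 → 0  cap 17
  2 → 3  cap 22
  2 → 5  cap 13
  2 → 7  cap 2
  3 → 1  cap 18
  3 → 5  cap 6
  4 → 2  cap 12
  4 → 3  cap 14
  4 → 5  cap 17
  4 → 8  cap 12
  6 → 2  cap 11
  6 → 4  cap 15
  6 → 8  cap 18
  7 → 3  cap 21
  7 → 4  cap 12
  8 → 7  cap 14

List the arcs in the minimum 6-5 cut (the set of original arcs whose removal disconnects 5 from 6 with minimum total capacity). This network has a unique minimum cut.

augment #1: 6→2→5 push 11
augment #2: 6→4→5 push 15
augment #3: 6→8→7→3→5 push 6
augment #4: 6→8→7→4→5 push 2
augment #5: 6→8→7→3→1→5 push 6
max flow = 40; residual-reachable set from 6 gives S-side
cut edges (S→T): {(6,2), (6,4), (8,7)} total cap 40

Min-cut arcs: {(6,2), (6,4), (8,7)} (total capacity 40)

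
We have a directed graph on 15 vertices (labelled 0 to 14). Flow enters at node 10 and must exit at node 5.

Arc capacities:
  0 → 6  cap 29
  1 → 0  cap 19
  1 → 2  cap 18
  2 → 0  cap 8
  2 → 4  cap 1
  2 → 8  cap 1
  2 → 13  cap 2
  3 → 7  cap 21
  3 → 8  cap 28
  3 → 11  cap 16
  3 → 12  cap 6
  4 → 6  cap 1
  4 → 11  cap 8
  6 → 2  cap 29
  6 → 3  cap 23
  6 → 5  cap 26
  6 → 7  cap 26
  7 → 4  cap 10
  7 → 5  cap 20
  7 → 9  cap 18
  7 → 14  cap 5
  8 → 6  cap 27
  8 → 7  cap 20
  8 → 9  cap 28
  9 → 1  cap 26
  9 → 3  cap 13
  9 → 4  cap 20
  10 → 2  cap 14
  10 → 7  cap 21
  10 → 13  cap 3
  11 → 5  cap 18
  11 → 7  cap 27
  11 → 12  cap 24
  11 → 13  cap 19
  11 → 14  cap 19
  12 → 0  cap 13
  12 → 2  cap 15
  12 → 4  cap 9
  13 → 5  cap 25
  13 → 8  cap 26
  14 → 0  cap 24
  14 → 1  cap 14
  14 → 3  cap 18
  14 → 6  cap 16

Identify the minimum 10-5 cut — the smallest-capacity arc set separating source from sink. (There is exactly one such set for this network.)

augment #1: 10→7→5 push 20
augment #2: 10→13→5 push 3
augment #3: 10→2→13→5 push 2
augment #4: 10→2→0→6→5 push 8
augment #5: 10→2→4→6→5 push 1
augment #6: 10→2→8→6→5 push 1
augment #7: 10→7→4→11→5 push 1
max flow = 36; residual-reachable set from 10 gives S-side
cut edges (S→T): {(2,0), (2,4), (2,8), (2,13), (10,7), (10,13)} total cap 36

Min-cut arcs: {(2,0), (2,4), (2,8), (2,13), (10,7), (10,13)} (total capacity 36)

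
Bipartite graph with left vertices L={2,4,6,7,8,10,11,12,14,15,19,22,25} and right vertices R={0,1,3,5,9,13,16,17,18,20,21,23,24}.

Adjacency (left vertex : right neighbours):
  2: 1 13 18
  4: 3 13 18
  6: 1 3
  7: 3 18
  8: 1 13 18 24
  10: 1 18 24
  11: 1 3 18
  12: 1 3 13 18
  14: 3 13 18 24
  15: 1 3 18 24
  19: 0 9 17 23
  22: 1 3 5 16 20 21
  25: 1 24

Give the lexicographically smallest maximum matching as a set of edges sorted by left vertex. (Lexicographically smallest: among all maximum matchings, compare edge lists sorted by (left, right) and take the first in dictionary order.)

Lex-smallest maximum matching: {(2,1), (4,3), (7,18), (8,13), (10,24), (19,0), (22,5)}

|M| = 7 (so the lex-smallest maximum matching has 7 edges)
process left vertices in ascending order; for each, take the smallest-labelled available neighbour that still permits 7 edges overall, or leave it unmatched if none does
lex-smallest matching: {2-1, 4-3, 7-18, 8-13, 10-24, 19-0, 22-5}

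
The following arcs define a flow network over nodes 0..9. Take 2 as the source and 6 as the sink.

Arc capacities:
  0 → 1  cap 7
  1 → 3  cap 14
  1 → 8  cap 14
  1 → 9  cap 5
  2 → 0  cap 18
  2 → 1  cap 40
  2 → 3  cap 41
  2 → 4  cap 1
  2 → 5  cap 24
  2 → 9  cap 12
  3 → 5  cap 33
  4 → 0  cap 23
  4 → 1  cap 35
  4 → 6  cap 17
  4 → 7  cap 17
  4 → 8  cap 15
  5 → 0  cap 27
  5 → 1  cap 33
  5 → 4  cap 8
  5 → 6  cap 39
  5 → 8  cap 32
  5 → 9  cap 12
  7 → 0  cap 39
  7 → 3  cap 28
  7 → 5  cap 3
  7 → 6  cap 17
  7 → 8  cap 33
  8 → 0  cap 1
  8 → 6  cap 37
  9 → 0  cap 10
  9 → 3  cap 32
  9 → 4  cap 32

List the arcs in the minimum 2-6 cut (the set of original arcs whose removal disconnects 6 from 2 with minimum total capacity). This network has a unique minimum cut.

Min-cut arcs: {(1,8), (1,9), (2,4), (2,5), (2,9), (3,5)} (total capacity 89)

augment #1: 2→4→6 push 1
augment #2: 2→5→6 push 24
augment #3: 2→1→8→6 push 14
augment #4: 2→3→5→6 push 15
augment #5: 2→9→4→6 push 12
augment #6: 2→1→9→4→6 push 4
augment #7: 2→3→5→8→6 push 18
augment #8: 2→1→9→4→7→6 push 1
max flow = 89; residual-reachable set from 2 gives S-side
cut edges (S→T): {(1,8), (1,9), (2,4), (2,5), (2,9), (3,5)} total cap 89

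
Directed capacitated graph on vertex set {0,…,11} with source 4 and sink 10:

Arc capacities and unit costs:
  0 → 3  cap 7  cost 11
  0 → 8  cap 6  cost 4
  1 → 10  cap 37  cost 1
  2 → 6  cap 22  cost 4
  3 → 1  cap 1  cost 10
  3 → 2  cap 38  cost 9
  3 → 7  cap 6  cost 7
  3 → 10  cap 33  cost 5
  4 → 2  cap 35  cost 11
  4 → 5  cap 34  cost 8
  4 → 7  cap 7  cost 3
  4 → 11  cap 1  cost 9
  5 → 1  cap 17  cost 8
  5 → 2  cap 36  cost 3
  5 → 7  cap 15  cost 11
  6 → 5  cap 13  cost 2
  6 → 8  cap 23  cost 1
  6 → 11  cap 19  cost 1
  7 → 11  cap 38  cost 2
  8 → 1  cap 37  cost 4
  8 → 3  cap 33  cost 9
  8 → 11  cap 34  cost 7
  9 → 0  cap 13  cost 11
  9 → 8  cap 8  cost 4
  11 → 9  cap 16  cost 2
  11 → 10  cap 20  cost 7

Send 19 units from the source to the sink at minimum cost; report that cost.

Minimum cost for 19 units: 287

shortest-cost path #1: 4→7→11→10 push 7 @ unit cost 12 (adds 84)
shortest-cost path #2: 4→11→10 push 1 @ unit cost 16 (adds 16)
shortest-cost path #3: 4→5→1→10 push 11 @ unit cost 17 (adds 187)
total cost = 287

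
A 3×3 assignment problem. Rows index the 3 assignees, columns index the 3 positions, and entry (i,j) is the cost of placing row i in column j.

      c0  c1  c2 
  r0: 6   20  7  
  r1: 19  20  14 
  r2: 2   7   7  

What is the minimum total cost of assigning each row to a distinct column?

Minimum assignment cost: 27

optimal assignment: row0→col0 (cost 6), row1→col2 (cost 14), row2→col1 (cost 7)
total = 6 + 14 + 7 = 27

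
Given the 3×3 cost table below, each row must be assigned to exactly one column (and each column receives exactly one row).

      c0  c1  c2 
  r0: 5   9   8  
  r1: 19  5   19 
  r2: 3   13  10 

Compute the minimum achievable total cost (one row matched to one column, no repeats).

optimal assignment: row0→col2 (cost 8), row1→col1 (cost 5), row2→col0 (cost 3)
total = 8 + 5 + 3 = 16

Minimum assignment cost: 16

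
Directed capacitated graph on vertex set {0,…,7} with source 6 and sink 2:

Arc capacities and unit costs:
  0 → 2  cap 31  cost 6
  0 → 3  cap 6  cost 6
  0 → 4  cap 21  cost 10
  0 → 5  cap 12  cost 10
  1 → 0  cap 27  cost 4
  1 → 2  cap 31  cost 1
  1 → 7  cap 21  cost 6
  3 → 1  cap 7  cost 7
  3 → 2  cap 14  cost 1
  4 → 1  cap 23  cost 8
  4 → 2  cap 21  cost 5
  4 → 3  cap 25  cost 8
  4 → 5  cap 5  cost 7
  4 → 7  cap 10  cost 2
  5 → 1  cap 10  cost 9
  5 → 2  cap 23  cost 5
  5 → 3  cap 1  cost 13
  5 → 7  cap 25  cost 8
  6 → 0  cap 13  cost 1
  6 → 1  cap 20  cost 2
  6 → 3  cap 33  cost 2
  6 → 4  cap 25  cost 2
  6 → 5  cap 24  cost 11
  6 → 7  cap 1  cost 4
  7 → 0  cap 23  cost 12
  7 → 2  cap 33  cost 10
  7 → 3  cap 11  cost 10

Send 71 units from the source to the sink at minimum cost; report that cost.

Minimum cost for 71 units: 370

shortest-cost path #1: 6→1→2 push 20 @ unit cost 3 (adds 60)
shortest-cost path #2: 6→3→2 push 14 @ unit cost 3 (adds 42)
shortest-cost path #3: 6→0→2 push 13 @ unit cost 7 (adds 91)
shortest-cost path #4: 6→4→2 push 21 @ unit cost 7 (adds 147)
shortest-cost path #5: 6→3→1→2 push 3 @ unit cost 10 (adds 30)
total cost = 370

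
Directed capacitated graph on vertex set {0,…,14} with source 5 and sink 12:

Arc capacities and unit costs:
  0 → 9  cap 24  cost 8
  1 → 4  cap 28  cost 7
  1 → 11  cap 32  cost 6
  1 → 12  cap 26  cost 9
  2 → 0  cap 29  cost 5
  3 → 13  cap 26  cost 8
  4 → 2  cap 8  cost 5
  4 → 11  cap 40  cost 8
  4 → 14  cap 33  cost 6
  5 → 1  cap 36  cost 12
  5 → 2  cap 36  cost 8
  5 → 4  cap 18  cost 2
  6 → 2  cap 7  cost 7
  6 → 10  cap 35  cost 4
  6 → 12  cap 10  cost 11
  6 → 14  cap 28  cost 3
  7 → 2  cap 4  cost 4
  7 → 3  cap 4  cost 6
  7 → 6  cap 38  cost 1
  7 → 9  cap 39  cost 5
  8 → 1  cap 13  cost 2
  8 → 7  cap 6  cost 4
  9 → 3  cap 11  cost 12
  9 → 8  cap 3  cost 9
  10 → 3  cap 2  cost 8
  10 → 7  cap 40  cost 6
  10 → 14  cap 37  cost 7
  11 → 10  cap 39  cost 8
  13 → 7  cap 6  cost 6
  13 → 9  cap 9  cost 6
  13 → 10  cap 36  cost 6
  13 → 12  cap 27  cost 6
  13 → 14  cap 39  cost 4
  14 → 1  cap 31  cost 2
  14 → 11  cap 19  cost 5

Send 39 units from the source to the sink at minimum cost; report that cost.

Minimum cost for 39 units: 1020

shortest-cost path #1: 5→4→14→1→12 push 18 @ unit cost 19 (adds 342)
shortest-cost path #2: 5→1→12 push 8 @ unit cost 21 (adds 168)
shortest-cost path #3: 5→1→14→4→11→10→7→6→12 push 10 @ unit cost 38 (adds 380)
shortest-cost path #4: 5→1→14→4→11→10→3→13→12 push 2 @ unit cost 42 (adds 84)
shortest-cost path #5: 5→1→14→4→11→10→7→3→13→12 push 1 @ unit cost 46 (adds 46)
total cost = 1020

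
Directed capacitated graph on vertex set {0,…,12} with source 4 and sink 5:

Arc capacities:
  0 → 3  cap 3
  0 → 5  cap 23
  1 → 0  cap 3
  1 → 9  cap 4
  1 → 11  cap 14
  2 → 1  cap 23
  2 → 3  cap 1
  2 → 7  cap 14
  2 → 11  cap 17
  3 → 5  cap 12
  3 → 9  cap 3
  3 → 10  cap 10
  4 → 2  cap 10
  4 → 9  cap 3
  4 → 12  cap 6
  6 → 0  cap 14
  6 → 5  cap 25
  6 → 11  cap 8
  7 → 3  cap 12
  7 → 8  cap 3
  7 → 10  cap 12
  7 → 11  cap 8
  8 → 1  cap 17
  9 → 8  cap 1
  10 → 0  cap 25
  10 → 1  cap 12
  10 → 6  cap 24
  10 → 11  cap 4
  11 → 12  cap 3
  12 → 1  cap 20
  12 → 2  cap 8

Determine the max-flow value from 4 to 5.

Maximum flow value: 17

augment #1: 4→2→3→5 bottleneck 1, total now 1
augment #2: 4→2→1→0→5 bottleneck 3, total now 4
augment #3: 4→2→7→3→5 bottleneck 6, total now 10
augment #4: 4→12→2→7→3→5 bottleneck 5, total now 15
augment #5: 4→12→2→7→10→0→5 bottleneck 1, total now 16
augment #6: 4→9→8→1→2→7→10→0→5 bottleneck 1, total now 17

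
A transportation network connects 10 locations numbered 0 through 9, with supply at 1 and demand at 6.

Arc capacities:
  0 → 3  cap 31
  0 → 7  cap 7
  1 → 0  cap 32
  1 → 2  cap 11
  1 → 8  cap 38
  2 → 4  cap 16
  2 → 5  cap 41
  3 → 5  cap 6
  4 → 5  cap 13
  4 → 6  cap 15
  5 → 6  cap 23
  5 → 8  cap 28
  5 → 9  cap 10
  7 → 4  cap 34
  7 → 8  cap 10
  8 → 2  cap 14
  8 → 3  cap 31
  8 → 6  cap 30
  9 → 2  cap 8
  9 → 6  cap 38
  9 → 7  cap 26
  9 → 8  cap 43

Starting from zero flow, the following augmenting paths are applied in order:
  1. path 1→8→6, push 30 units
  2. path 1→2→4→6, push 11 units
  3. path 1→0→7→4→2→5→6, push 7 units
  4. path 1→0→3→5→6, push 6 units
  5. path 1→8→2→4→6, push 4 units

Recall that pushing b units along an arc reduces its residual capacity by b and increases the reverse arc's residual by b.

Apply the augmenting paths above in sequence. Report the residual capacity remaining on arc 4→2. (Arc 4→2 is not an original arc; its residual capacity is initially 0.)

Residual capacity of (4,2): 8

after path 1 (1→8→6, push 30): res(4,2)=0
after path 2 (1→2→4→6, push 11): res(4,2)=11
after path 3 (1→0→7→4→2→5→6, push 7): res(4,2)=4
after path 4 (1→0→3→5→6, push 6): res(4,2)=4
after path 5 (1→8→2→4→6, push 4): res(4,2)=8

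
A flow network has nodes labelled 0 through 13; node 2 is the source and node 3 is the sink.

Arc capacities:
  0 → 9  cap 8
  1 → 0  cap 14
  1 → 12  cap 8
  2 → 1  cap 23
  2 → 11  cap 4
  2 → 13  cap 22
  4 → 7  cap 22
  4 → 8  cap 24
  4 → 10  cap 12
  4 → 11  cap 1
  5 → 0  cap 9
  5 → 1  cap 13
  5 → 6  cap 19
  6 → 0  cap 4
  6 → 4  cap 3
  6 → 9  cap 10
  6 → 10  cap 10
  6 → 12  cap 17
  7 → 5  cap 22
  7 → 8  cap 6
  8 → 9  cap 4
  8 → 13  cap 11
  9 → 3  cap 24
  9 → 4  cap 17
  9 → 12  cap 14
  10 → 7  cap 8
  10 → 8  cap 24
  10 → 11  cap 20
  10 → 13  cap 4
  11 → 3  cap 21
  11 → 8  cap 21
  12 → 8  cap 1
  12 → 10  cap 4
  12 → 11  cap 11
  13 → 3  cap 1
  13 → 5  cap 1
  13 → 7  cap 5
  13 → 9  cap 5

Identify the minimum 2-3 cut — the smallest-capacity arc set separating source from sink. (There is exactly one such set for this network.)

augment #1: 2→11→3 push 4
augment #2: 2→13→3 push 1
augment #3: 2→13→9→3 push 5
augment #4: 2→1→0→9→3 push 8
augment #5: 2→1→12→11→3 push 8
augment #6: 2→13→5→6→9→3 push 1
augment #7: 2→13→7→8→9→3 push 4
augment #8: 2→13→7→5→6→9→3 push 1
max flow = 32; residual-reachable set from 2 gives S-side
cut edges (S→T): {(0,9), (1,12), (2,11), (13,3), (13,5), (13,7), (13,9)} total cap 32

Min-cut arcs: {(0,9), (1,12), (2,11), (13,3), (13,5), (13,7), (13,9)} (total capacity 32)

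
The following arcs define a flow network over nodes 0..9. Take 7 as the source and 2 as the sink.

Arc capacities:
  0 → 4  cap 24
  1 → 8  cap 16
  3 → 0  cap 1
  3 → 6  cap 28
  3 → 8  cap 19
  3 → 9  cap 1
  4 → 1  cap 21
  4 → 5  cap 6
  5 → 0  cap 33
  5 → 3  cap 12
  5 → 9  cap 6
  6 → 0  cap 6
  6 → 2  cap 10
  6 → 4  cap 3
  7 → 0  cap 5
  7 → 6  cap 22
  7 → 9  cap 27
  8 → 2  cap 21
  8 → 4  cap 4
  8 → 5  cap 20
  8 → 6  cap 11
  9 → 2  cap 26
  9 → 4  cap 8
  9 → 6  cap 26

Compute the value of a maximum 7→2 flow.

augment #1: 7→6→2 bottleneck 10, total now 10
augment #2: 7→9→2 bottleneck 26, total now 36
augment #3: 7→0→4→1→8→2 bottleneck 5, total now 41
augment #4: 7→6→4→1→8→2 bottleneck 3, total now 44
augment #5: 7→9→4→1→8→2 bottleneck 1, total now 45
augment #6: 7→6→0→4→1→8→2 bottleneck 6, total now 51

Maximum flow value: 51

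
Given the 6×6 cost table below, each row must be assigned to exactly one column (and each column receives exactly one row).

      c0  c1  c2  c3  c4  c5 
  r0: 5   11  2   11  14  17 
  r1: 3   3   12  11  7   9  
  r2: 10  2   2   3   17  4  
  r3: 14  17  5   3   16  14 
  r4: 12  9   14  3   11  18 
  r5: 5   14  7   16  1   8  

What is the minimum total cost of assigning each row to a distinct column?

optimal assignment: row0→col0 (cost 5), row1→col1 (cost 3), row2→col5 (cost 4), row3→col2 (cost 5), row4→col3 (cost 3), row5→col4 (cost 1)
total = 5 + 3 + 4 + 5 + 3 + 1 = 21

Minimum assignment cost: 21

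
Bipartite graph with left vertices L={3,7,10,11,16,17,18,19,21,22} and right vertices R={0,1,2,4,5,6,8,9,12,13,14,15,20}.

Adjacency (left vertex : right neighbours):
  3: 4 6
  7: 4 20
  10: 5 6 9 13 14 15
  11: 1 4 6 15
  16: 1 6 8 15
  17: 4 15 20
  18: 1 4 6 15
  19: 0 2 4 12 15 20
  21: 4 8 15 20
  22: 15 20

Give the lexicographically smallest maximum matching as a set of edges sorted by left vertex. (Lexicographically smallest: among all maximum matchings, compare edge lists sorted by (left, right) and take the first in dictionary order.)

|M| = 8 (so the lex-smallest maximum matching has 8 edges)
process left vertices in ascending order; for each, take the smallest-labelled available neighbour that still permits 8 edges overall, or leave it unmatched if none does
lex-smallest matching: {3-4, 7-20, 10-5, 11-1, 16-6, 17-15, 19-0, 21-8}

Lex-smallest maximum matching: {(3,4), (7,20), (10,5), (11,1), (16,6), (17,15), (19,0), (21,8)}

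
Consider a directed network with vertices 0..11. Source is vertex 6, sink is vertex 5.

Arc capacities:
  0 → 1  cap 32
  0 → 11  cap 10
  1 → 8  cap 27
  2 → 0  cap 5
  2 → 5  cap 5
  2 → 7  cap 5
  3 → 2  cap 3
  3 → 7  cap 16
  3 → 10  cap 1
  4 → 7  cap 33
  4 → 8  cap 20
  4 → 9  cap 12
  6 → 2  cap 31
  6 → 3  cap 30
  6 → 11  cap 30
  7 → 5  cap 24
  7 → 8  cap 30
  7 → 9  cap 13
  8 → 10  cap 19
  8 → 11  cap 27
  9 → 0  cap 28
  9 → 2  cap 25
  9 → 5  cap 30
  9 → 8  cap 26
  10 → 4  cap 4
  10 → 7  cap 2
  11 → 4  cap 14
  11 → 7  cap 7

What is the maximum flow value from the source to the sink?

Maximum flow value: 53

augment #1: 6→2→5 bottleneck 5, total now 5
augment #2: 6→2→7→5 bottleneck 5, total now 10
augment #3: 6→3→7→5 bottleneck 16, total now 26
augment #4: 6→11→7→5 bottleneck 3, total now 29
augment #5: 6→11→4→9→5 bottleneck 12, total now 41
augment #6: 6→11→7→9→5 bottleneck 4, total now 45
augment #7: 6→3→10→7→9→5 bottleneck 1, total now 46
augment #8: 6→11→4→7→9→5 bottleneck 2, total now 48
augment #9: 6→2→0→1→8→10→7→9→5 bottleneck 1, total now 49
augment #10: 6→2→0→1→8→10→4→7→9→5 bottleneck 4, total now 53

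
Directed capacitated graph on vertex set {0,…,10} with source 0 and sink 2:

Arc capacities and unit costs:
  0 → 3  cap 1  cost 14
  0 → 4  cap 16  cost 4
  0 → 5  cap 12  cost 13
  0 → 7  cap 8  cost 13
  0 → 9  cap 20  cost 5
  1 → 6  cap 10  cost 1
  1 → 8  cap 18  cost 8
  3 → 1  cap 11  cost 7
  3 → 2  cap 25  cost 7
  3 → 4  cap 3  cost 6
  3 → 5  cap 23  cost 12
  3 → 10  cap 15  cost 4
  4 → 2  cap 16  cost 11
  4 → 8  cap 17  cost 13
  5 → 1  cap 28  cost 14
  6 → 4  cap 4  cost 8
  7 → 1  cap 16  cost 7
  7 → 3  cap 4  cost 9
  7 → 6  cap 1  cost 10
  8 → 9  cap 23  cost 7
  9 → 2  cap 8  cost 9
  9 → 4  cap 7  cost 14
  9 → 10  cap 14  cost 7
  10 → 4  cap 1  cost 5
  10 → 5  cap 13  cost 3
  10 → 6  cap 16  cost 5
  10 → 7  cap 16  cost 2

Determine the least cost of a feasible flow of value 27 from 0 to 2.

shortest-cost path #1: 0→9→2 push 8 @ unit cost 14 (adds 112)
shortest-cost path #2: 0→4→2 push 16 @ unit cost 15 (adds 240)
shortest-cost path #3: 0→3→2 push 1 @ unit cost 21 (adds 21)
shortest-cost path #4: 0→7→3→2 push 2 @ unit cost 29 (adds 58)
total cost = 431

Minimum cost for 27 units: 431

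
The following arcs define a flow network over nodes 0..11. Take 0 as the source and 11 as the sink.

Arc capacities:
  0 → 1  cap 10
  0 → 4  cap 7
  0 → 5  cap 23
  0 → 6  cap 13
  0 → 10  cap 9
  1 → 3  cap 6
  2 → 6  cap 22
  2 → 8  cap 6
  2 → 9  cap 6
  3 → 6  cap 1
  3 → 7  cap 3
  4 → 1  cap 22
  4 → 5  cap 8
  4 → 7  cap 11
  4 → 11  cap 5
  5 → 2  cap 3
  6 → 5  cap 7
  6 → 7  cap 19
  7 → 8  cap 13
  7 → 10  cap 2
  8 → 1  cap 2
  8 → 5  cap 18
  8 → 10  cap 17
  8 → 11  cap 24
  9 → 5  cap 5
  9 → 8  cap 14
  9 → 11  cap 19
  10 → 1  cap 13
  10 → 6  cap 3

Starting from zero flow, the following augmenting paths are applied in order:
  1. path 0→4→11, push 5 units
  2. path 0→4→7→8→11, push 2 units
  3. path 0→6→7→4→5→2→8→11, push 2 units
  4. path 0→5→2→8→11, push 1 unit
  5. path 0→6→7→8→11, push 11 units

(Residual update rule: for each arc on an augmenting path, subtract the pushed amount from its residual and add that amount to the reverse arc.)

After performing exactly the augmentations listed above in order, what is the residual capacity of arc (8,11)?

Residual capacity of (8,11): 8

after path 1 (0→4→11, push 5): res(8,11)=24
after path 2 (0→4→7→8→11, push 2): res(8,11)=22
after path 3 (0→6→7→4→5→2→8→11, push 2): res(8,11)=20
after path 4 (0→5→2→8→11, push 1): res(8,11)=19
after path 5 (0→6→7→8→11, push 11): res(8,11)=8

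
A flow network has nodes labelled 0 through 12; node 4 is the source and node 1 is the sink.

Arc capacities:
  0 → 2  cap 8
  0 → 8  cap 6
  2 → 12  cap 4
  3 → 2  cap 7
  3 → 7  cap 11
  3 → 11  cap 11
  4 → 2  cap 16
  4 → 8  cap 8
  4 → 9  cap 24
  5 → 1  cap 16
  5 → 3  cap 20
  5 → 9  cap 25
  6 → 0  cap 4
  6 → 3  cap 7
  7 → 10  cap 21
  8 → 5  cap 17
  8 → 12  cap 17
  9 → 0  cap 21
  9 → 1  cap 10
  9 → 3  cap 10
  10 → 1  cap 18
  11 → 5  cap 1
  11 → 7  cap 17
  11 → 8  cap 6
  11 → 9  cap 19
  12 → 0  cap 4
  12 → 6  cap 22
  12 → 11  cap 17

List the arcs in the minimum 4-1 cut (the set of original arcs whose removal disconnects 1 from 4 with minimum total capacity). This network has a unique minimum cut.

Min-cut arcs: {(2,12), (4,8), (4,9)} (total capacity 36)

augment #1: 4→9→1 push 10
augment #2: 4→8→5→1 push 8
augment #3: 4→2→12→11→5→1 push 1
augment #4: 4→9→0→8→5→1 push 6
augment #5: 4→9→3→7→10→1 push 8
augment #6: 4→2→12→11→7→10→1 push 3
max flow = 36; residual-reachable set from 4 gives S-side
cut edges (S→T): {(2,12), (4,8), (4,9)} total cap 36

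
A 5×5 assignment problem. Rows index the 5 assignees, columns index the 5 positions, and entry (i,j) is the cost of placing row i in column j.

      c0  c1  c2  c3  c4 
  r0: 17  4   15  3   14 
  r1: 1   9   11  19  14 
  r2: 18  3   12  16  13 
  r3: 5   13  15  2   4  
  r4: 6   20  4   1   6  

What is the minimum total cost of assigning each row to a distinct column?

optimal assignment: row0→col3 (cost 3), row1→col0 (cost 1), row2→col1 (cost 3), row3→col4 (cost 4), row4→col2 (cost 4)
total = 3 + 1 + 3 + 4 + 4 = 15

Minimum assignment cost: 15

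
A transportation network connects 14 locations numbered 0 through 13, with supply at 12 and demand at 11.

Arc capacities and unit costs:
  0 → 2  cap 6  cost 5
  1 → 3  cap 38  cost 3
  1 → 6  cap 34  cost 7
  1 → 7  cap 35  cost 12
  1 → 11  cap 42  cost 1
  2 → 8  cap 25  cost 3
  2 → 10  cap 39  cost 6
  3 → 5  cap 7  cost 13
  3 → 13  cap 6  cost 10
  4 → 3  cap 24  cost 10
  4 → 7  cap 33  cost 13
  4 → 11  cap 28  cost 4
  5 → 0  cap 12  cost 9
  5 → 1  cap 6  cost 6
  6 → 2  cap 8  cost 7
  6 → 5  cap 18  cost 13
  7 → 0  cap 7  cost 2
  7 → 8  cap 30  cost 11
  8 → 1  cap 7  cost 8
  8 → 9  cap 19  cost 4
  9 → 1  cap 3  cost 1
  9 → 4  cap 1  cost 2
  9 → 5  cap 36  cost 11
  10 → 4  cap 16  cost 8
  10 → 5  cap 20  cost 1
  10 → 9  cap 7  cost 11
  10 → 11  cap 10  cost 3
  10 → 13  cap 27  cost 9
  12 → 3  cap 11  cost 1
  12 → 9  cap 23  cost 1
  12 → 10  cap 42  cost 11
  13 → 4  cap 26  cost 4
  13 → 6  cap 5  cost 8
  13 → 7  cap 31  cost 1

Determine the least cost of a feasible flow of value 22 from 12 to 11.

shortest-cost path #1: 12→9→1→11 push 3 @ unit cost 3 (adds 9)
shortest-cost path #2: 12→9→4→11 push 1 @ unit cost 7 (adds 7)
shortest-cost path #3: 12→10→11 push 10 @ unit cost 14 (adds 140)
shortest-cost path #4: 12→3→13→4→11 push 6 @ unit cost 19 (adds 114)
shortest-cost path #5: 12→9→5→1→11 push 2 @ unit cost 19 (adds 38)
total cost = 308

Minimum cost for 22 units: 308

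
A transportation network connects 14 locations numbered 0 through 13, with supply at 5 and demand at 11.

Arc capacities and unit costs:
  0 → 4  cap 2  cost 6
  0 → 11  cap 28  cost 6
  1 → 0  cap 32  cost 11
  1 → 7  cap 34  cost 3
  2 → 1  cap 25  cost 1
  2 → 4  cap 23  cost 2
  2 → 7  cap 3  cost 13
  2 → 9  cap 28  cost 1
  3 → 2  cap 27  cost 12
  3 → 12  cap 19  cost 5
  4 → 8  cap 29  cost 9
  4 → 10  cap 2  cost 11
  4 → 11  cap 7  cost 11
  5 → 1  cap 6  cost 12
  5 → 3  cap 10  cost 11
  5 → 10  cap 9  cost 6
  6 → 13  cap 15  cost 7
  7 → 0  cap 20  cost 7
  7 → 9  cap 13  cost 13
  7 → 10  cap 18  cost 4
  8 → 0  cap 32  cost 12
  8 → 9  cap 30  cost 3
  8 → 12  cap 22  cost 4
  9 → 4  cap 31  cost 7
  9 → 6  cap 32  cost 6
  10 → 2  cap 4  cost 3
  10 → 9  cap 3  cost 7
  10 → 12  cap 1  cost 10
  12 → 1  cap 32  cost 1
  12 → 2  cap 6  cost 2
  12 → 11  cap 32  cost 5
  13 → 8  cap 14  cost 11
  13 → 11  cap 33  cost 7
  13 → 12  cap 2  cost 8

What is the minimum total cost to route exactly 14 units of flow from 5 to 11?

shortest-cost path #1: 5→10→12→11 push 1 @ unit cost 21 (adds 21)
shortest-cost path #2: 5→3→12→11 push 10 @ unit cost 21 (adds 210)
shortest-cost path #3: 5→10→2→4→11 push 3 @ unit cost 22 (adds 66)
total cost = 297

Minimum cost for 14 units: 297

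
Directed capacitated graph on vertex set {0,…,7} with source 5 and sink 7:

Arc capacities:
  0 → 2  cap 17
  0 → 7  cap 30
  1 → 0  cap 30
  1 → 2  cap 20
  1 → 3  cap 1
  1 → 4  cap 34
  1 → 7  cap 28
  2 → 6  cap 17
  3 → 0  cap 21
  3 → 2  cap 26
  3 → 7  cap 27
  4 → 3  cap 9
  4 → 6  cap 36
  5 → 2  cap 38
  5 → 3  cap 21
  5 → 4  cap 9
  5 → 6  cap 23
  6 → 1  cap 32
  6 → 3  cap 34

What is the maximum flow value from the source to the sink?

augment #1: 5→3→7 bottleneck 21, total now 21
augment #2: 5→4→3→7 bottleneck 6, total now 27
augment #3: 5→6→1→7 bottleneck 23, total now 50
augment #4: 5→2→6→1→7 bottleneck 5, total now 55
augment #5: 5→4→3→0→7 bottleneck 3, total now 58
augment #6: 5→2→6→1→0→7 bottleneck 4, total now 62
augment #7: 5→2→6→3→0→7 bottleneck 8, total now 70

Maximum flow value: 70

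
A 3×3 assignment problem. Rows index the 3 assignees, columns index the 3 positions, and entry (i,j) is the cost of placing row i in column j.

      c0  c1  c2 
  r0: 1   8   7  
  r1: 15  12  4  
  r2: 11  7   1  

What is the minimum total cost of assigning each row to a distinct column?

optimal assignment: row0→col0 (cost 1), row1→col2 (cost 4), row2→col1 (cost 7)
total = 1 + 4 + 7 = 12

Minimum assignment cost: 12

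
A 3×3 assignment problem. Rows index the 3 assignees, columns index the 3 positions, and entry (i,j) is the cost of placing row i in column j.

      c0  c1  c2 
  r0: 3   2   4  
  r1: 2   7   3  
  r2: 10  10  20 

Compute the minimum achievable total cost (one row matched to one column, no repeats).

optimal assignment: row0→col1 (cost 2), row1→col2 (cost 3), row2→col0 (cost 10)
total = 2 + 3 + 10 = 15

Minimum assignment cost: 15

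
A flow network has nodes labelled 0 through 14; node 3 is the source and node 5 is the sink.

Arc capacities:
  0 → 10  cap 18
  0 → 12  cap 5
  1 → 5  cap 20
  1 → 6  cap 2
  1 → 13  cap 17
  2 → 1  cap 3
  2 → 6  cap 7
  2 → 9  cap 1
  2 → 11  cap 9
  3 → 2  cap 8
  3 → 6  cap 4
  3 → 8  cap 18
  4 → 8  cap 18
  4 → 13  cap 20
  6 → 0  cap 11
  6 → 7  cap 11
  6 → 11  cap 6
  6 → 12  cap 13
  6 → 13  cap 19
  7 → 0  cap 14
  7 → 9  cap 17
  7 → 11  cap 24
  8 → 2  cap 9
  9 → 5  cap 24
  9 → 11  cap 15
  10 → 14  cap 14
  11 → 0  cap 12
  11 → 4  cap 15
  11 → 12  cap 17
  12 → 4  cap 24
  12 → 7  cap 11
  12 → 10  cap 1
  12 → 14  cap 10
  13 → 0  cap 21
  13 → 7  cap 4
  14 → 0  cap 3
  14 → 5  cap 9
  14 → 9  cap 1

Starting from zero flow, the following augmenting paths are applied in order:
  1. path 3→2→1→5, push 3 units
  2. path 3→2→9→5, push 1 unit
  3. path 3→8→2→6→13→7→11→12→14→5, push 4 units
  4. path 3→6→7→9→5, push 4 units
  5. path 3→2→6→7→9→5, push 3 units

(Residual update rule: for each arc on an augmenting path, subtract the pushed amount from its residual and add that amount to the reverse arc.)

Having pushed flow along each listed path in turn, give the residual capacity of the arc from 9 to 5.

after path 1 (3→2→1→5, push 3): res(9,5)=24
after path 2 (3→2→9→5, push 1): res(9,5)=23
after path 3 (3→8→2→6→13→7→11→12→14→5, push 4): res(9,5)=23
after path 4 (3→6→7→9→5, push 4): res(9,5)=19
after path 5 (3→2→6→7→9→5, push 3): res(9,5)=16

Residual capacity of (9,5): 16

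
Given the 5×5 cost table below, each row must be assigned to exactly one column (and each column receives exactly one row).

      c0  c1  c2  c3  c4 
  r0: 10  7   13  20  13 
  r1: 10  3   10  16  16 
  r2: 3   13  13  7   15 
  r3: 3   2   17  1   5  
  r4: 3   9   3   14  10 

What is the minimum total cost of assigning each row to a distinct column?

optimal assignment: row0→col4 (cost 13), row1→col1 (cost 3), row2→col0 (cost 3), row3→col3 (cost 1), row4→col2 (cost 3)
total = 13 + 3 + 3 + 1 + 3 = 23

Minimum assignment cost: 23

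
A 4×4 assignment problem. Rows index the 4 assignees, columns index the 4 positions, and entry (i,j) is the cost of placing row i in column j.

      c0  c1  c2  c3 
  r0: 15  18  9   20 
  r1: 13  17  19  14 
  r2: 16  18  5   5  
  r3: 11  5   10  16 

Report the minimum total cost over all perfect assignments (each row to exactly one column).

Minimum assignment cost: 32

optimal assignment: row0→col2 (cost 9), row1→col0 (cost 13), row2→col3 (cost 5), row3→col1 (cost 5)
total = 9 + 13 + 5 + 5 = 32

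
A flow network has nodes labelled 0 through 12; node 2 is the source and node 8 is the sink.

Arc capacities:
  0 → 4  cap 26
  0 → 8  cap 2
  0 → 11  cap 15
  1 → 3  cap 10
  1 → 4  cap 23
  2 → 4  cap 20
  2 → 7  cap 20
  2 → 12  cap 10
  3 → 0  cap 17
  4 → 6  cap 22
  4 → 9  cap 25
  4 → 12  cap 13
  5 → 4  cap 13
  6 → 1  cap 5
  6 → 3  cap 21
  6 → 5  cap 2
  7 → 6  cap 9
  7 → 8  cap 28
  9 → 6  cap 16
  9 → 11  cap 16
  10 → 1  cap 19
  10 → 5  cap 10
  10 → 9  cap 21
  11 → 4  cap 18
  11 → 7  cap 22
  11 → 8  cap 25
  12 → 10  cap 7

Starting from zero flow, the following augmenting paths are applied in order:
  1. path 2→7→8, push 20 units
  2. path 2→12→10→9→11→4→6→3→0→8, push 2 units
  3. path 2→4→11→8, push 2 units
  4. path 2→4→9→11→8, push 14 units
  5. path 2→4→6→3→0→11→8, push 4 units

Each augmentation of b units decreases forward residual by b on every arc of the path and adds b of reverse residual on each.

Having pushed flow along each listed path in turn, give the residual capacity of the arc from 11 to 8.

after path 1 (2→7→8, push 20): res(11,8)=25
after path 2 (2→12→10→9→11→4→6→3→0→8, push 2): res(11,8)=25
after path 3 (2→4→11→8, push 2): res(11,8)=23
after path 4 (2→4→9→11→8, push 14): res(11,8)=9
after path 5 (2→4→6→3→0→11→8, push 4): res(11,8)=5

Residual capacity of (11,8): 5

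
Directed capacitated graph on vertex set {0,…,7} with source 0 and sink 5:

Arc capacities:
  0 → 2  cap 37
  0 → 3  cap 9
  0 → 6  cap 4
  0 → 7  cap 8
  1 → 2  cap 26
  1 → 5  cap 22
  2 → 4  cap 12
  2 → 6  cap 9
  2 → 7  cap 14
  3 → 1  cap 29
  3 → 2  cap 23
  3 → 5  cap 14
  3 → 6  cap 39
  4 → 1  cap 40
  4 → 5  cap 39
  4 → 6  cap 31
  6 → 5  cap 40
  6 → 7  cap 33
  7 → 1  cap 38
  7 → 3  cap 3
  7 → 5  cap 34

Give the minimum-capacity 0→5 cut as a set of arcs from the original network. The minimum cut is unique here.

Min-cut arcs: {(0,3), (0,6), (0,7), (2,4), (2,6), (2,7)} (total capacity 56)

augment #1: 0→3→5 push 9
augment #2: 0→6→5 push 4
augment #3: 0→7→5 push 8
augment #4: 0→2→4→5 push 12
augment #5: 0→2→6→5 push 9
augment #6: 0→2→7→5 push 14
max flow = 56; residual-reachable set from 0 gives S-side
cut edges (S→T): {(0,3), (0,6), (0,7), (2,4), (2,6), (2,7)} total cap 56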